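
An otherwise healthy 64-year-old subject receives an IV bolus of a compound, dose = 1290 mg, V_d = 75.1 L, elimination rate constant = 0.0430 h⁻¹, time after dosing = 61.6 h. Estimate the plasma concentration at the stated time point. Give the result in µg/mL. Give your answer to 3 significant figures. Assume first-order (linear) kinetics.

1.22 µg/mL

C₀ = Dose / Vd = 1290 / 75.1 = 17.18 mg/L
C = C₀ · e^(−k·t) = 17.18 × e^(−0.04300 × 61.6)
  = 17.18 × 0.07074 = 1.215 mg/L
(1.215 mg/L = 1.215 µg/mL)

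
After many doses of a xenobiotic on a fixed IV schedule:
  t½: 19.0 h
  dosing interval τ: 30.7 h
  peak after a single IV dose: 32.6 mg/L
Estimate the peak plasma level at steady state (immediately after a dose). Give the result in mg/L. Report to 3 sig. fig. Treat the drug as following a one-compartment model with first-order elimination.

k = ln2 / t½ = 0.693147 / 19.0 = 0.03648 h⁻¹
e^(−kτ) = e^(−0.03648 × 30.7) = 0.3263
Accumulation ratio R = 1 / (1 − e^(−kτ)) = 1 / (1 − 0.3263) = 1.484
Steady-state peak = C₀ × R = 32.6 × 1.484 = 48.38 mg/L

48.4 mg/L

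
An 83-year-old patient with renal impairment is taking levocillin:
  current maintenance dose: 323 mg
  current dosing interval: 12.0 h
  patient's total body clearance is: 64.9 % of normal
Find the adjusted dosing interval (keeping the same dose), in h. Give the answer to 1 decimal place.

To keep the same average steady-state level, dosing rate must scale with clearance.
CL ratio = 64.9 / 100 = 0.6490
New interval (same dose) = 12.0 / 0.6490 = 18.49 h

18.5 h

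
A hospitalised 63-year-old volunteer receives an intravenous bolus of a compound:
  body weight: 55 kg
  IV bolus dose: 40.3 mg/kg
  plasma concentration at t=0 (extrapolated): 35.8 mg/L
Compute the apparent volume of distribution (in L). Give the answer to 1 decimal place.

61.9 L

Dose = 40.3 × 55 = 2217 mg
Vd = Dose / C₀ = 2217 / 35.8 = 61.93 L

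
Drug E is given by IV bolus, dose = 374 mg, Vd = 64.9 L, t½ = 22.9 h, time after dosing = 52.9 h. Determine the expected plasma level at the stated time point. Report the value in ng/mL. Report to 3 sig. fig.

1160 ng/mL

C₀ = Dose / Vd = 374.0 / 64.9 = 5.763 mg/L
k = ln2 / t½ = 0.693147 / 22.9 = 0.03027 h⁻¹
C = C₀ · e^(−k·t) = 5.763 × e^(−0.03027 × 52.9)
  = 5.763 × 0.2016 = 1.162 mg/L
Convert: 1.162 mg/L × 1000 = 1162 ng/mL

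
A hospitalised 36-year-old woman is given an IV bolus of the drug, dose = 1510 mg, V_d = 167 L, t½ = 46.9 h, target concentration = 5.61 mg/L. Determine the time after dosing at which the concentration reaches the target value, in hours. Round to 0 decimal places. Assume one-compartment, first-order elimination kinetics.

C₀ = Dose / Vd = 1510 / 167 = 9.042 mg/L
k = ln2 / t½ = 0.693147 / 46.9 = 0.01478 h⁻¹
t = ln(C₀ / C) / k = ln(9.042 / 5.61) / 0.01478
  = ln(1.612) / 0.01478 = 0.4775 / 0.01478 = 32.31 h

32 h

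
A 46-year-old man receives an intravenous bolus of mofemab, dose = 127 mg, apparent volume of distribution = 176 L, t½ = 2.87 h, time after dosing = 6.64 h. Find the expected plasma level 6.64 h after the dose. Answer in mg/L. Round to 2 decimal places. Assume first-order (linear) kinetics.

C₀ = Dose / Vd = 127.0 / 176 = 0.7216 mg/L
k = ln2 / t½ = 0.693147 / 2.87 = 0.2415 h⁻¹
C = C₀ · e^(−k·t) = 0.7216 × e^(−0.2415 × 6.64)
  = 0.7216 × 0.2012 = 0.1452 mg/L

0.15 mg/L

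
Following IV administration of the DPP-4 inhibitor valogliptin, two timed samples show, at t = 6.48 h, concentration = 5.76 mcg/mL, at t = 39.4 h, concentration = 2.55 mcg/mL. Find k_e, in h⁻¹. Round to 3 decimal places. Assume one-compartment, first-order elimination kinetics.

k = ln(C₁/C₂) / (t₂ − t₁) = ln(5.76/2.55) / (39.4 − 6.48)
  = 0.8148 / 32.92 = 0.02475 h⁻¹

0.025 h⁻¹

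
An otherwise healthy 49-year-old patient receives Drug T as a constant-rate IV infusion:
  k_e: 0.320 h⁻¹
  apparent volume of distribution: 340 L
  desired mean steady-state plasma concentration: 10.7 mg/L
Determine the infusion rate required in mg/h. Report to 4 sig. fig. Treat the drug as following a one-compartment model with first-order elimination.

1164 mg/h

CL = k × Vd = 0.3200 × 340 = 108.8 L/h
At steady state, infusion rate R₀ = Css × CL = 10.7 × 108.8 = 1164 mg/h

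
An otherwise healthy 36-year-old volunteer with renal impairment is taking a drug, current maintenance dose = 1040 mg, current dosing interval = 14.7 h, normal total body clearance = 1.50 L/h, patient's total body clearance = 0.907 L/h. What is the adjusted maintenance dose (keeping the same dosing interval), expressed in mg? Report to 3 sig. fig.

To keep the same average steady-state level, dosing rate must scale with clearance.
CL ratio = 0.907 / 1.50 = 0.6047
New dose (same interval) = 1040 × 0.6047 = 628.9 mg

629 mg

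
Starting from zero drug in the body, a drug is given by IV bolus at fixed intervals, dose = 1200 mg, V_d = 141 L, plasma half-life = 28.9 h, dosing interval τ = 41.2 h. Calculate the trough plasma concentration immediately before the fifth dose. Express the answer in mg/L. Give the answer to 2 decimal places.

C₀ per dose = Dose / Vd = 1200 / 141 = 8.511 mg/L
k = ln2 / t½ = 0.693147 / 28.9 = 0.02398 h⁻¹
Fraction remaining after one interval: r = e^(−kτ) = e^(−0.02398 × 41.2) = 0.3723
Before dose 5, 4 doses have been given (aged 1τ, 2τ, 3τ, 4τ).
C_trough = C₀ × (r + r² + … + r^4) = C₀ × r(1−r^4)/(1−r)
        = 8.511 × 0.3723 × (1 − 0.01921) / (1 − 0.3723) = 4.951 mg/L

4.95 mg/L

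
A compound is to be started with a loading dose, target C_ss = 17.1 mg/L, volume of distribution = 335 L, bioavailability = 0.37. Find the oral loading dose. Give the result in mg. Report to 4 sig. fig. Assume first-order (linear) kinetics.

15480 mg

LD = Css × Vd / F = 17.1 × 335 / 0.37 = 15480 mg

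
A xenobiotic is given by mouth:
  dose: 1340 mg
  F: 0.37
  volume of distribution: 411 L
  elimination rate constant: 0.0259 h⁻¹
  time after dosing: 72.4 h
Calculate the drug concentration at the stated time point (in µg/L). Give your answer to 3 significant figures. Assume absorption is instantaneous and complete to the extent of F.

Amount reaching circulation = F × Dose = 0.37 × 1340 = 495.8 mg
C₀ = F·Dose / Vd = 495.8 / 411 = 1.206 mg/L
C = C₀ · e^(−k·t) = 1.206 × e^(−0.02590 × 72.4)
  = 1.206 × 0.1533 = 0.1849 mg/L
Convert: 0.1849 mg/L × 1000 = 184.9 µg/L

185 µg/L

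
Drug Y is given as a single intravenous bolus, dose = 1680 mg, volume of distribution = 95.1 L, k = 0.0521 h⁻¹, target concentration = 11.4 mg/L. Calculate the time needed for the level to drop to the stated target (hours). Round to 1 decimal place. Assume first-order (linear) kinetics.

8.4 h

C₀ = Dose / Vd = 1680 / 95.1 = 17.67 mg/L
t = ln(C₀ / C) / k = ln(17.67 / 11.4) / 0.05210
  = ln(1.550) / 0.05210 = 0.4383 / 0.05210 = 8.413 h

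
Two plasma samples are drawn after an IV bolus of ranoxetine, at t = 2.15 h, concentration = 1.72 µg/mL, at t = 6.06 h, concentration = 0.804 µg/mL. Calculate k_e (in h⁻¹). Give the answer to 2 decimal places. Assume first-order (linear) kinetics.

k = ln(C₁/C₂) / (t₂ − t₁) = ln(1.72/0.804) / (6.06 − 2.15)
  = 0.7605 / 3.910 = 0.1945 h⁻¹

0.19 h⁻¹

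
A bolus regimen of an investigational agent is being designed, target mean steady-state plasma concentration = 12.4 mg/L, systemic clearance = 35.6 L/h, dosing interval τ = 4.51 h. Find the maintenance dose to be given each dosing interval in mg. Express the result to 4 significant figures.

1991 mg

At steady state, Dose/τ = Css × CL.
Dose = Css × CL × τ = 12.4 × 35.60 × 4.51 = 1991 mg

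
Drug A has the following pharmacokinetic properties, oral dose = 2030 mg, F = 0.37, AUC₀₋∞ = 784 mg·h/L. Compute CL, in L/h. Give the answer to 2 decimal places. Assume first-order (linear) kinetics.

0.96 L/h

CL = F·Dose / AUC = 0.37 × 2030 / 784 = 0.9580 L/h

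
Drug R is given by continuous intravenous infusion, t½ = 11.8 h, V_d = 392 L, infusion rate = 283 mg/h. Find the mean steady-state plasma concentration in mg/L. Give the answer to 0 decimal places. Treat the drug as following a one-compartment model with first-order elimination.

12 mg/L

k = ln2 / t½ = 0.693147 / 11.8 = 0.05874 h⁻¹
CL = k × Vd = 0.05874 × 392 = 23.03 L/h
At steady state Css = R₀ / CL = 283 / 23.03 = 12.29 mg/L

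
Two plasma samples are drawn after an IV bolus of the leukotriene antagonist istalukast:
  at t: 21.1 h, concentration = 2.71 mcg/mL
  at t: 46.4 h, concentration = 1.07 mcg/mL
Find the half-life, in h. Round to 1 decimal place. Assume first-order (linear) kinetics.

18.9 h

k = ln(C₁/C₂) / (t₂ − t₁) = ln(2.71/1.07) / (46.4 − 21.1)
  = 0.9293 / 25.30 = 0.03673 h⁻¹
t½ = ln2 / k = 0.693147 / 0.03673 = 18.87 h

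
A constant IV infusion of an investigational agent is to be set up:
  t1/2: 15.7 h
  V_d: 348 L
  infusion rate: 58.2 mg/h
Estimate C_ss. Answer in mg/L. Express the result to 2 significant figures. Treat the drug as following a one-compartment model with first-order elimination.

k = ln2 / t½ = 0.693147 / 15.7 = 0.04415 h⁻¹
CL = k × Vd = 0.04415 × 348 = 15.36 L/h
At steady state Css = R₀ / CL = 58.2 / 15.36 = 3.789 mg/L

3.8 mg/L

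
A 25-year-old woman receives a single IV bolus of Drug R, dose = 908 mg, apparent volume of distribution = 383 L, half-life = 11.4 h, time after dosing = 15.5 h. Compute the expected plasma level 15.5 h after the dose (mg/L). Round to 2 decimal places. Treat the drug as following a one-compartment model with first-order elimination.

0.92 mg/L

C₀ = Dose / Vd = 908.0 / 383 = 2.371 mg/L
k = ln2 / t½ = 0.693147 / 11.4 = 0.06080 h⁻¹
C = C₀ · e^(−k·t) = 2.371 × e^(−0.06080 × 15.5)
  = 2.371 × 0.3897 = 0.9240 mg/L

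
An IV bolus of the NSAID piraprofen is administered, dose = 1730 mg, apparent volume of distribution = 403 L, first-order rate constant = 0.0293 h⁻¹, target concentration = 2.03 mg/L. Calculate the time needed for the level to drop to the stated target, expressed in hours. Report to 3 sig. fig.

25.6 h

C₀ = Dose / Vd = 1730 / 403 = 4.293 mg/L
t = ln(C₀ / C) / k = ln(4.293 / 2.03) / 0.02930
  = ln(2.115) / 0.02930 = 0.7491 / 0.02930 = 25.57 h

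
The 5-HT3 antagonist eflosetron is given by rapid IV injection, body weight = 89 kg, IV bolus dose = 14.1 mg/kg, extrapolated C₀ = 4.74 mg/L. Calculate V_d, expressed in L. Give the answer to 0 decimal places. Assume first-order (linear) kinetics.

265 L

Dose = 14.1 × 89 = 1255 mg
Vd = Dose / C₀ = 1255 / 4.74 = 264.8 L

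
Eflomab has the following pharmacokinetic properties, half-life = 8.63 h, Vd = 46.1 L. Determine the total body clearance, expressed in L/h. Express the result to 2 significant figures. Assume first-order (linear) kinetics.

3.7 L/h

k = ln2 / t½ = 0.693147 / 8.63 = 0.08032 h⁻¹
CL = k × Vd = 0.08032 × 46.1 = 3.703 L/h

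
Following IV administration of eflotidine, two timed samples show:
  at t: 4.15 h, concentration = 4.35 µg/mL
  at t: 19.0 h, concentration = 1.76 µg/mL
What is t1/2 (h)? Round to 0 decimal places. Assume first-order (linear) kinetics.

k = ln(C₁/C₂) / (t₂ − t₁) = ln(4.35/1.76) / (19.0 − 4.15)
  = 0.9049 / 14.85 = 0.06094 h⁻¹
t½ = ln2 / k = 0.693147 / 0.06094 = 11.37 h

11 h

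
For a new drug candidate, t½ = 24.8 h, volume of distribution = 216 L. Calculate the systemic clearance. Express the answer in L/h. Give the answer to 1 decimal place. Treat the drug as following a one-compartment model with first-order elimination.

6.0 L/h

k = ln2 / t½ = 0.693147 / 24.8 = 0.02795 h⁻¹
CL = k × Vd = 0.02795 × 216 = 6.037 L/h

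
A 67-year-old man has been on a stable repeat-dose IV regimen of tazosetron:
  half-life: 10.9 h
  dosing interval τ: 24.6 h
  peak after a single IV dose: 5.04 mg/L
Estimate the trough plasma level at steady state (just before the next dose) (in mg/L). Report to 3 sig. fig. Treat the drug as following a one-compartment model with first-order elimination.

1.33 mg/L

k = ln2 / t½ = 0.693147 / 10.9 = 0.06359 h⁻¹
e^(−kτ) = e^(−0.06359 × 24.6) = 0.2092
Accumulation ratio R = 1 / (1 − e^(−kτ)) = 1 / (1 − 0.2092) = 1.265
Steady-state trough = C₀ × R × e^(−kτ) = 5.04 × 1.265 × 0.2092 = 1.334 mg/L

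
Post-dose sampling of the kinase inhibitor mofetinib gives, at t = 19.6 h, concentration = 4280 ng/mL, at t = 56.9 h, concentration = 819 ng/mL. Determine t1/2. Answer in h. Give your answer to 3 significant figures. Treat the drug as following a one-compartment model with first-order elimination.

k = ln(C₁/C₂) / (t₂ − t₁) = ln(4280/819) / (56.9 − 19.6)
  = 1.654 / 37.30 = 0.04434 h⁻¹
t½ = ln2 / k = 0.693147 / 0.04434 = 15.63 h

15.6 h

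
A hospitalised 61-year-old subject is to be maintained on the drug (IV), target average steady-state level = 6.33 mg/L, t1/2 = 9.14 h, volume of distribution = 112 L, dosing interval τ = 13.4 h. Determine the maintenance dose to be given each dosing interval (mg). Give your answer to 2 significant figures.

k = ln2 / t½ = 0.693147 / 9.14 = 0.07584 h⁻¹
CL = k × Vd = 0.07584 × 112 = 8.494 L/h
At steady state, Dose/τ = Css × CL.
Dose = Css × CL × τ = 6.33 × 8.494 × 13.4 = 720.5 mg

720 mg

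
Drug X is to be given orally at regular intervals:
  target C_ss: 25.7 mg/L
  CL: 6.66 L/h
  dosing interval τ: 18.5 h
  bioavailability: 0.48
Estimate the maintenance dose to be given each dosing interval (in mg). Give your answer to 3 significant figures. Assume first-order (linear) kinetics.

6600 mg

At steady state, F × (Dose/τ) = Css × CL.
Dose = Css × CL × τ / F = 25.7 × 6.660 × 18.5 / 0.48 = 6597 mg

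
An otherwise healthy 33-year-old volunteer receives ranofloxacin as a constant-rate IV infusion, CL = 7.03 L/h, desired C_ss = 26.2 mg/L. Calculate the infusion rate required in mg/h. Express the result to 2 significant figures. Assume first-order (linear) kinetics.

180 mg/h

At steady state, infusion rate R₀ = Css × CL = 26.2 × 7.030 = 184.2 mg/h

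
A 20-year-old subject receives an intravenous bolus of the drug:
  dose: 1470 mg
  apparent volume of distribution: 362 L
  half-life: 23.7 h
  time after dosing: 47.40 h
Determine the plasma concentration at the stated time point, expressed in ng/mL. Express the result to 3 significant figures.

C₀ = Dose / Vd = 1470 / 362 = 4.061 mg/L
k = ln2 / t½ = 0.693147 / 23.7 = 0.02925 h⁻¹
t / t½ = 47.40 / 23.7 = 2 half-lives
C = C₀ × (1/2)^2 = 4.061 × 0.2500 = 1.015 mg/L
Convert: 1.015 mg/L × 1000 = 1015 ng/mL

1020 ng/mL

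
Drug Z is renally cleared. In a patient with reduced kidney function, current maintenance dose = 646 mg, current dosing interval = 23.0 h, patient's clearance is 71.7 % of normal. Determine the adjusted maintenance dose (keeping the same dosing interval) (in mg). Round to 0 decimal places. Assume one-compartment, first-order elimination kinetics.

To keep the same average steady-state level, dosing rate must scale with clearance.
CL ratio = 71.7 / 100 = 0.7170
New dose (same interval) = 646 × 0.7170 = 463.2 mg

463 mg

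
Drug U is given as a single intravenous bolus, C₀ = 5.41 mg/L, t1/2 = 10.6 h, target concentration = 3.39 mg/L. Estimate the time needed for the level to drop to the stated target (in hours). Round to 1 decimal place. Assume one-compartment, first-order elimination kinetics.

7.1 h

k = ln2 / t½ = 0.693147 / 10.6 = 0.06539 h⁻¹
t = ln(C₀ / C) / k = ln(5.410 / 3.39) / 0.06539
  = ln(1.596) / 0.06539 = 0.4675 / 0.06539 = 7.149 h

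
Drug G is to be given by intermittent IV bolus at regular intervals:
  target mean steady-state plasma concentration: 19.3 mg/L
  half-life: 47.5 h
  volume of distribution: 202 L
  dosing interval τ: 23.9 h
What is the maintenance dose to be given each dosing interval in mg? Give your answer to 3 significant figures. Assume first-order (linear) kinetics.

k = ln2 / t½ = 0.693147 / 47.5 = 0.01459 h⁻¹
CL = k × Vd = 0.01459 × 202 = 2.947 L/h
At steady state, Dose/τ = Css × CL.
Dose = Css × CL × τ = 19.3 × 2.947 × 23.9 = 1359 mg

1360 mg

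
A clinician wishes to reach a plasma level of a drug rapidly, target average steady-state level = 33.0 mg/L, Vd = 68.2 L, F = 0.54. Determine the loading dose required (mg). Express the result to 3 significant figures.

LD = Css × Vd / F = 33.0 × 68.2 / 0.54 = 4168 mg

4170 mg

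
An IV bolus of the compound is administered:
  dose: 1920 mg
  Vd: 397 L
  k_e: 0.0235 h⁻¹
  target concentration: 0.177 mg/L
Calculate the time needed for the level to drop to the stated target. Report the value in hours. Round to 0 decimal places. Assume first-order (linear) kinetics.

141 h

C₀ = Dose / Vd = 1920 / 397 = 4.836 mg/L
t = ln(C₀ / C) / k = ln(4.836 / 0.177) / 0.02350
  = ln(27.32) / 0.02350 = 3.308 / 0.02350 = 140.8 h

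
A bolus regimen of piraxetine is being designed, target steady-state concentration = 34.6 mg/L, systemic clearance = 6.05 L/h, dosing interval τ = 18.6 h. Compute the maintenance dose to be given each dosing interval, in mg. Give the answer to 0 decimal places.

At steady state, Dose/τ = Css × CL.
Dose = Css × CL × τ = 34.6 × 6.050 × 18.6 = 3894 mg

3894 mg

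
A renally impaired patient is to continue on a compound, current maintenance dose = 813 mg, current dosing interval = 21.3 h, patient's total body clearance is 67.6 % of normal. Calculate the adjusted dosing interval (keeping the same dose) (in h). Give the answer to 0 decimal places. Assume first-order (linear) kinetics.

32 h

To keep the same average steady-state level, dosing rate must scale with clearance.
CL ratio = 67.6 / 100 = 0.6760
New interval (same dose) = 21.3 / 0.6760 = 31.51 h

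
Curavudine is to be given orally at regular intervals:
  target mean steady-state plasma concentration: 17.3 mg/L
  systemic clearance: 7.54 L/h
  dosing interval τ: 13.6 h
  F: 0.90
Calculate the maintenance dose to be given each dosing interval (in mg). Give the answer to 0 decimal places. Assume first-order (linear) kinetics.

At steady state, F × (Dose/τ) = Css × CL.
Dose = Css × CL × τ / F = 17.3 × 7.540 × 13.6 / 0.90 = 1971 mg

1971 mg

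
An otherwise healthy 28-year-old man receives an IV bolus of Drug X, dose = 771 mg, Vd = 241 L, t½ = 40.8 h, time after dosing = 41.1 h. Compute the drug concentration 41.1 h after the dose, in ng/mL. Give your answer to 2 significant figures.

C₀ = Dose / Vd = 771.0 / 241 = 3.199 mg/L
k = ln2 / t½ = 0.693147 / 40.8 = 0.01699 h⁻¹
C = C₀ · e^(−k·t) = 3.199 × e^(−0.01699 × 41.1)
  = 3.199 × 0.4974 = 1.591 mg/L
Convert: 1.591 mg/L × 1000 = 1591 ng/mL

1600 ng/mL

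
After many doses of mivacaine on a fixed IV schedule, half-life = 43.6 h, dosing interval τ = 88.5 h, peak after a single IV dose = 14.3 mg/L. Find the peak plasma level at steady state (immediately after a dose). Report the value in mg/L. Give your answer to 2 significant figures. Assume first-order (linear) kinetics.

19 mg/L

k = ln2 / t½ = 0.693147 / 43.6 = 0.01590 h⁻¹
e^(−kτ) = e^(−0.01590 × 88.5) = 0.2448
Accumulation ratio R = 1 / (1 − e^(−kτ)) = 1 / (1 − 0.2448) = 1.324
Steady-state peak = C₀ × R = 14.3 × 1.324 = 18.93 mg/L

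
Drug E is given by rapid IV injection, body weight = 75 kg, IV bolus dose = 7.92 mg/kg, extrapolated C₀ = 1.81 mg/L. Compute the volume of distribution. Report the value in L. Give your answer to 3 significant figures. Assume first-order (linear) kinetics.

Dose = 7.92 × 75 = 594.0 mg
Vd = Dose / C₀ = 594.0 / 1.81 = 328.2 L

328 L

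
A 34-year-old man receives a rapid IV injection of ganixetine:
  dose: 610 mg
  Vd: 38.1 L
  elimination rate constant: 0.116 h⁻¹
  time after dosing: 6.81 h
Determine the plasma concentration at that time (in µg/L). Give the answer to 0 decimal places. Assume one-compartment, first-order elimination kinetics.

7267 µg/L

C₀ = Dose / Vd = 610.0 / 38.1 = 16.01 mg/L
C = C₀ · e^(−k·t) = 16.01 × e^(−0.1160 × 6.81)
  = 16.01 × 0.4539 = 7.267 mg/L
Convert: 7.267 mg/L × 1000 = 7267 µg/L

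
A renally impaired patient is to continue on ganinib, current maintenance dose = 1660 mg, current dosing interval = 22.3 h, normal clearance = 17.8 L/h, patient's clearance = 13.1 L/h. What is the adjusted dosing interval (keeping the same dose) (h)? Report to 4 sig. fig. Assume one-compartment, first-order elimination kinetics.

30.30 h

To keep the same average steady-state level, dosing rate must scale with clearance.
CL ratio = 13.1 / 17.8 = 0.7360
New interval (same dose) = 22.3 / 0.7360 = 30.30 h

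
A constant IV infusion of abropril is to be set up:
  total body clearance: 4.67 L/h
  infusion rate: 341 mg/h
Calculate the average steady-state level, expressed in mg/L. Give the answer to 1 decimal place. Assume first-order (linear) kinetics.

At steady state Css = R₀ / CL = 341 / 4.670 = 73.02 mg/L

73.0 mg/L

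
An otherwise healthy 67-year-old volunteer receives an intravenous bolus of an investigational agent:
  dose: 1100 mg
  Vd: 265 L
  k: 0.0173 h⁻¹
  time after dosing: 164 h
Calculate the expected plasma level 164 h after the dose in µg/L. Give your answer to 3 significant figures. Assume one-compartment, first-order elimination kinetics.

243 µg/L

C₀ = Dose / Vd = 1100 / 265 = 4.151 mg/L
C = C₀ · e^(−k·t) = 4.151 × e^(−0.01730 × 164)
  = 4.151 × 0.05859 = 0.2432 mg/L
Convert: 0.2432 mg/L × 1000 = 243.2 µg/L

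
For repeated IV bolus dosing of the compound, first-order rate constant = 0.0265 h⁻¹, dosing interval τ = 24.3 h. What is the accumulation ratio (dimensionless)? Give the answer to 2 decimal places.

e^(−kτ) = e^(−0.02650 × 24.3) = 0.5252
Accumulation ratio R = 1 / (1 − e^(−kτ)) = 1 / (1 − 0.5252) = 2.106

2.11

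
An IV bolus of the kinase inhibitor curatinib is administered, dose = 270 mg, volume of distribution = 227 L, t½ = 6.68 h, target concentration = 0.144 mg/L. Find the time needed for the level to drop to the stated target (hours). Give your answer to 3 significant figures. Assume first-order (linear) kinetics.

C₀ = Dose / Vd = 270.0 / 227 = 1.189 mg/L
k = ln2 / t½ = 0.693147 / 6.68 = 0.1038 h⁻¹
t = ln(C₀ / C) / k = ln(1.189 / 0.144) / 0.1038
  = ln(8.257) / 0.1038 = 2.111 / 0.1038 = 20.34 h

20.3 h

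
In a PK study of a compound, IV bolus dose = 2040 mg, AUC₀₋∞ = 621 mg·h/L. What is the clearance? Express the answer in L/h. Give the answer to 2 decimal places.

CL = Dose / AUC = 2040 / 621 = 3.285 L/h

3.29 L/h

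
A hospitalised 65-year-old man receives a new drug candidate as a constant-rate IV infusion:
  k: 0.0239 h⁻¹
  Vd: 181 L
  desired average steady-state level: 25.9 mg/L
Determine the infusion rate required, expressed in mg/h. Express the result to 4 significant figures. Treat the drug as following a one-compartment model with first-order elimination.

112.0 mg/h

CL = k × Vd = 0.02390 × 181 = 4.326 L/h
At steady state, infusion rate R₀ = Css × CL = 25.9 × 4.326 = 112.0 mg/h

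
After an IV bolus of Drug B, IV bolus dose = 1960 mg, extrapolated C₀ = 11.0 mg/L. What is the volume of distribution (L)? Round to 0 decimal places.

Vd = Dose / C₀ = 1960 / 11.0 = 178.2 L

178 L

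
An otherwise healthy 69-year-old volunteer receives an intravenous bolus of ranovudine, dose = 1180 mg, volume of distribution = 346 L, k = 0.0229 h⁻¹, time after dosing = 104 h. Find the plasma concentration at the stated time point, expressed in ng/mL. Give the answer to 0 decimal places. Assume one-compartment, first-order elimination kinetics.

315 ng/mL

C₀ = Dose / Vd = 1180 / 346 = 3.410 mg/L
C = C₀ · e^(−k·t) = 3.410 × e^(−0.02290 × 104)
  = 3.410 × 0.09240 = 0.3151 mg/L
Convert: 0.3151 mg/L × 1000 = 315.1 ng/mL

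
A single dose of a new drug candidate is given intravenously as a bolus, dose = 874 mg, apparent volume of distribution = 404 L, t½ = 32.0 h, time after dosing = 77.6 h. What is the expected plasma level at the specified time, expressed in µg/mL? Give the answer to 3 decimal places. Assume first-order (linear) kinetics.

0.403 µg/mL

C₀ = Dose / Vd = 874.0 / 404 = 2.163 mg/L
k = ln2 / t½ = 0.693147 / 32.0 = 0.02166 h⁻¹
C = C₀ · e^(−k·t) = 2.163 × e^(−0.02166 × 77.6)
  = 2.163 × 0.1862 = 0.4028 mg/L
(0.4028 mg/L = 0.4028 µg/mL)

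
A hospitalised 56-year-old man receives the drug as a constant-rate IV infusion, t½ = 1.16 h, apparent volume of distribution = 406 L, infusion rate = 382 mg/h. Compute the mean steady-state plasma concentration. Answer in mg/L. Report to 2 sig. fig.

1.6 mg/L

k = ln2 / t½ = 0.693147 / 1.16 = 0.5975 h⁻¹
CL = k × Vd = 0.5975 × 406 = 242.6 L/h
At steady state Css = R₀ / CL = 382 / 242.6 = 1.575 mg/L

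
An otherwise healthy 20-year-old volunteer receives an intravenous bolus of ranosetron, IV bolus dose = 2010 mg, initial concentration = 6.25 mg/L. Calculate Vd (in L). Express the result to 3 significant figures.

Vd = Dose / C₀ = 2010 / 6.25 = 321.6 L

322 L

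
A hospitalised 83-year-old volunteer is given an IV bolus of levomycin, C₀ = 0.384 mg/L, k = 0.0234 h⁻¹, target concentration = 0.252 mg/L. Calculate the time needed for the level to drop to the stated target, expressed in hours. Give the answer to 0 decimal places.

t = ln(C₀ / C) / k = ln(0.3840 / 0.252) / 0.02340
  = ln(1.524) / 0.02340 = 0.4213 / 0.02340 = 18.00 h

18 h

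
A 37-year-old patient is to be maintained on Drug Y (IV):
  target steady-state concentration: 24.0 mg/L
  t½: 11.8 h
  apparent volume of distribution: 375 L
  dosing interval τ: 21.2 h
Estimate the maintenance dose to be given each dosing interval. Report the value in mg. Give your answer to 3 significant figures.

11200 mg

k = ln2 / t½ = 0.693147 / 11.8 = 0.05874 h⁻¹
CL = k × Vd = 0.05874 × 375 = 22.03 L/h
At steady state, Dose/τ = Css × CL.
Dose = Css × CL × τ = 24.0 × 22.03 × 21.2 = 11210 mg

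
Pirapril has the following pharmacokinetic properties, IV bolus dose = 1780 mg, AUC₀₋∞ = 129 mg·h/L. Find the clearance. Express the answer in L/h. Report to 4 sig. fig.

13.80 L/h

CL = Dose / AUC = 1780 / 129 = 13.80 L/h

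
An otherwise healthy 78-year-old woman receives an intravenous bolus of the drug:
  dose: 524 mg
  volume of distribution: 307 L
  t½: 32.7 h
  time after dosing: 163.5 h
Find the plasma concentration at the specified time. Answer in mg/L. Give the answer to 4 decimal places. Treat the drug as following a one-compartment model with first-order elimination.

0.0533 mg/L

C₀ = Dose / Vd = 524.0 / 307 = 1.707 mg/L
k = ln2 / t½ = 0.693147 / 32.7 = 0.02120 h⁻¹
t / t½ = 163.5 / 32.7 = 5 half-lives
C = C₀ × (1/2)^5 = 1.707 × 0.03125 = 0.05334 mg/L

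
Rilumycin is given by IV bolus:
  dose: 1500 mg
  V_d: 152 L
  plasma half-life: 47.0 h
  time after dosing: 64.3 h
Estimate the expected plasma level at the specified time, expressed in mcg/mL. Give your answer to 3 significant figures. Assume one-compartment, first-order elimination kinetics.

C₀ = Dose / Vd = 1500 / 152 = 9.868 mg/L
k = ln2 / t½ = 0.693147 / 47.0 = 0.01475 h⁻¹
C = C₀ · e^(−k·t) = 9.868 × e^(−0.01475 × 64.3)
  = 9.868 × 0.3874 = 3.823 mg/L
(3.823 mg/L = 3.823 mcg/mL)

3.82 mcg/mL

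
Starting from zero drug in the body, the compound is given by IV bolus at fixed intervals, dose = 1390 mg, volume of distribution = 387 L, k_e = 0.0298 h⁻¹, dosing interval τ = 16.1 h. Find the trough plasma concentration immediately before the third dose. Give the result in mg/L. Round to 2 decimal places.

3.60 mg/L

C₀ per dose = Dose / Vd = 1390 / 387 = 3.592 mg/L
Fraction remaining after one interval: r = e^(−kτ) = e^(−0.02980 × 16.1) = 0.6189
Before dose 3, 2 doses have been given (aged 1τ, 2τ).
C_trough = C₀ × (r + r²) = 3.592 × (0.6189 + 0.3830) = 3.599 mg/L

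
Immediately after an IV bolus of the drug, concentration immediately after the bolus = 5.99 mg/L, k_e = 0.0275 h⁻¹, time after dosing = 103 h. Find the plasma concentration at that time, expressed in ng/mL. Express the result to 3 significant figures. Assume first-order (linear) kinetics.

C = C₀ · e^(−k·t) = 5.990 × e^(−0.02750 × 103)
  = 5.990 × 0.05887 = 0.3526 mg/L
Convert: 0.3526 mg/L × 1000 = 352.6 ng/mL

353 ng/mL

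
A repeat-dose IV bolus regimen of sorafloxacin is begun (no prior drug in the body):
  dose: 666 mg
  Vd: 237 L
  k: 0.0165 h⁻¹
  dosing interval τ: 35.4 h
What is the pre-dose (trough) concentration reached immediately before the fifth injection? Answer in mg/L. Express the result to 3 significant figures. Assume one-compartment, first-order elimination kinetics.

C₀ per dose = Dose / Vd = 666 / 237 = 2.810 mg/L
Fraction remaining after one interval: r = e^(−kτ) = e^(−0.01650 × 35.4) = 0.5576
Before dose 5, 4 doses have been given (aged 1τ, 2τ, 3τ, 4τ).
C_trough = C₀ × (r + r² + … + r^4) = C₀ × r(1−r^4)/(1−r)
        = 2.810 × 0.5576 × (1 − 0.09667) / (1 − 0.5576) = 3.199 mg/L

3.20 mg/L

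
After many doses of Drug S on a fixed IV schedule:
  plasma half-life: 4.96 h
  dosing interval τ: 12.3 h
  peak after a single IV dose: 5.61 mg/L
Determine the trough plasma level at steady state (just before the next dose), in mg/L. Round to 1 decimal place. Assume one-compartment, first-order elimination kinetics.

k = ln2 / t½ = 0.693147 / 4.96 = 0.1397 h⁻¹
e^(−kτ) = e^(−0.1397 × 12.3) = 0.1794
Accumulation ratio R = 1 / (1 − e^(−kτ)) = 1 / (1 − 0.1794) = 1.219
Steady-state trough = C₀ × R × e^(−kτ) = 5.61 × 1.219 × 0.1794 = 1.227 mg/L

1.2 mg/L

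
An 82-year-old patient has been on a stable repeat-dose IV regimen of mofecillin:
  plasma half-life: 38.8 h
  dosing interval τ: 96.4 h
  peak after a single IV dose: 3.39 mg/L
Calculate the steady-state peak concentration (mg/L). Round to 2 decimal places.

4.13 mg/L

k = ln2 / t½ = 0.693147 / 38.8 = 0.01786 h⁻¹
e^(−kτ) = e^(−0.01786 × 96.4) = 0.1788
Accumulation ratio R = 1 / (1 − e^(−kτ)) = 1 / (1 − 0.1788) = 1.218
Steady-state peak = C₀ × R = 3.39 × 1.218 = 4.129 mg/L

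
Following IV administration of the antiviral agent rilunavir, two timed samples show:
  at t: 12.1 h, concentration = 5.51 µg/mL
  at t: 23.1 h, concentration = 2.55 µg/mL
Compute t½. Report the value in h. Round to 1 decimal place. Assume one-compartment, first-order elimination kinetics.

k = ln(C₁/C₂) / (t₂ − t₁) = ln(5.51/2.55) / (23.1 − 12.1)
  = 0.7705 / 11.00 = 0.07005 h⁻¹
t½ = ln2 / k = 0.693147 / 0.07005 = 9.895 h

9.9 h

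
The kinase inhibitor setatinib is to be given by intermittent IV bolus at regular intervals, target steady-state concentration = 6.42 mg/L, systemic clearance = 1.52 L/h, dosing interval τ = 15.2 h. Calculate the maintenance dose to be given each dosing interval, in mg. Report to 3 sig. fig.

148 mg

At steady state, Dose/τ = Css × CL.
Dose = Css × CL × τ = 6.42 × 1.520 × 15.2 = 148.3 mg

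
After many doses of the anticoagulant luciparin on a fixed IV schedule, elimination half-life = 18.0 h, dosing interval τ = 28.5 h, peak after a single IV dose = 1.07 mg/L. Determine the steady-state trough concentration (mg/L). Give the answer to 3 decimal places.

0.536 mg/L

k = ln2 / t½ = 0.693147 / 18.0 = 0.03851 h⁻¹
e^(−kτ) = e^(−0.03851 × 28.5) = 0.3337
Accumulation ratio R = 1 / (1 − e^(−kτ)) = 1 / (1 − 0.3337) = 1.501
Steady-state trough = C₀ × R × e^(−kτ) = 1.07 × 1.501 × 0.3337 = 0.5359 mg/L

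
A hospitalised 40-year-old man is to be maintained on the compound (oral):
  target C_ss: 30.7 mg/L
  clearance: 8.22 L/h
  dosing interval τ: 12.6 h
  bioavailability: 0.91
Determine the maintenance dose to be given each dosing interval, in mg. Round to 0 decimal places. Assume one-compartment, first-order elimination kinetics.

3494 mg

At steady state, F × (Dose/τ) = Css × CL.
Dose = Css × CL × τ / F = 30.7 × 8.220 × 12.6 / 0.91 = 3494 mg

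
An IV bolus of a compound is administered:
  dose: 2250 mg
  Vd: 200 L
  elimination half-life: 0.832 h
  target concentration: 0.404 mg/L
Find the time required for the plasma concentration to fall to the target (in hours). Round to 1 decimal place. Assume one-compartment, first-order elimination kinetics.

C₀ = Dose / Vd = 2250 / 200 = 11.25 mg/L
k = ln2 / t½ = 0.693147 / 0.832 = 0.8331 h⁻¹
t = ln(C₀ / C) / k = ln(11.25 / 0.404) / 0.8331
  = ln(27.85) / 0.8331 = 3.327 / 0.8331 = 3.994 h

4.0 h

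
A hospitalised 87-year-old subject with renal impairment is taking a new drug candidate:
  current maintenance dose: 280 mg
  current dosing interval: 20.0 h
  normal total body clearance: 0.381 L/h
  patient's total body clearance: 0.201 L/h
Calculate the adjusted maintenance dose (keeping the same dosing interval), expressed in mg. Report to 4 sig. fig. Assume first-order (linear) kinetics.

147.7 mg

To keep the same average steady-state level, dosing rate must scale with clearance.
CL ratio = 0.201 / 0.381 = 0.5276
New dose (same interval) = 280 × 0.5276 = 147.7 mg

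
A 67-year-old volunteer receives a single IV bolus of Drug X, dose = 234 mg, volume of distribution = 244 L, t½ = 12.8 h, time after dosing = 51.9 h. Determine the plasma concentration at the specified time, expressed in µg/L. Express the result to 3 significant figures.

C₀ = Dose / Vd = 234.0 / 244 = 0.9590 mg/L
k = ln2 / t½ = 0.693147 / 12.8 = 0.05415 h⁻¹
C = C₀ · e^(−k·t) = 0.9590 × e^(−0.05415 × 51.9)
  = 0.9590 × 0.06018 = 0.05771 mg/L
Convert: 0.05771 mg/L × 1000 = 57.71 µg/L

57.7 µg/L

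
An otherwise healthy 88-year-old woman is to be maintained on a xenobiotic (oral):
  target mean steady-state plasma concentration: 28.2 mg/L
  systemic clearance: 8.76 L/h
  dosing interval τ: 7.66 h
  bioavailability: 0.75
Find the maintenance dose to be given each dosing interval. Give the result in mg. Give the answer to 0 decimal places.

2523 mg

At steady state, F × (Dose/τ) = Css × CL.
Dose = Css × CL × τ / F = 28.2 × 8.760 × 7.66 / 0.75 = 2523 mg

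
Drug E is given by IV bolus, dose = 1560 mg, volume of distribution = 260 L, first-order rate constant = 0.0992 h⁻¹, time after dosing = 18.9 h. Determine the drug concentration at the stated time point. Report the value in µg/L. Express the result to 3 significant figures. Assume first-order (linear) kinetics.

920 µg/L

C₀ = Dose / Vd = 1560 / 260 = 6.000 mg/L
C = C₀ · e^(−k·t) = 6.000 × e^(−0.09920 × 18.9)
  = 6.000 × 0.1534 = 0.9204 mg/L
Convert: 0.9204 mg/L × 1000 = 920.4 µg/L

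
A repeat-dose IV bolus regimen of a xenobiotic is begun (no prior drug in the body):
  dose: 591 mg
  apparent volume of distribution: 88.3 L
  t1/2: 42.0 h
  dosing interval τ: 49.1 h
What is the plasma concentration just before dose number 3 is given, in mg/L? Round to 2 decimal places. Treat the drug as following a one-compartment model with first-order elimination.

4.30 mg/L

C₀ per dose = Dose / Vd = 591 / 88.3 = 6.693 mg/L
k = ln2 / t½ = 0.693147 / 42.0 = 0.01650 h⁻¹
Fraction remaining after one interval: r = e^(−kτ) = e^(−0.01650 × 49.1) = 0.4448
Before dose 3, 2 doses have been given (aged 1τ, 2τ).
C_trough = C₀ × (r + r²) = 6.693 × (0.4448 + 0.1978) = 4.301 mg/L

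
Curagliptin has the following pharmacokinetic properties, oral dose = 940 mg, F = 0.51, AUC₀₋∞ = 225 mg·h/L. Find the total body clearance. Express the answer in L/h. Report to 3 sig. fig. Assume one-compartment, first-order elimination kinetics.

CL = F·Dose / AUC = 0.51 × 940 / 225 = 2.131 L/h

2.13 L/h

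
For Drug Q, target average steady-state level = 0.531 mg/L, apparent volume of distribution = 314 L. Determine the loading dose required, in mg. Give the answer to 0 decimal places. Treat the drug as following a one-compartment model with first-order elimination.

167 mg

LD = Css × Vd = 0.531 × 314 = 166.7 mg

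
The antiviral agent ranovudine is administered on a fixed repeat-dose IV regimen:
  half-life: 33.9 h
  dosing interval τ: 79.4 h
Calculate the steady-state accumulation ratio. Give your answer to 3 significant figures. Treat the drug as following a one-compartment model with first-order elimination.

1.25

k = ln2 / t½ = 0.693147 / 33.9 = 0.02045 h⁻¹
e^(−kτ) = e^(−0.02045 × 79.4) = 0.1972
Accumulation ratio R = 1 / (1 − e^(−kτ)) = 1 / (1 − 0.1972) = 1.246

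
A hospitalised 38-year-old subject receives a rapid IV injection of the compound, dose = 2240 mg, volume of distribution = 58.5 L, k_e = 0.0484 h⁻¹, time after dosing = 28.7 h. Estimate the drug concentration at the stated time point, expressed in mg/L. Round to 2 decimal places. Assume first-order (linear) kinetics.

C₀ = Dose / Vd = 2240 / 58.5 = 38.29 mg/L
C = C₀ · e^(−k·t) = 38.29 × e^(−0.04840 × 28.7)
  = 38.29 × 0.2493 = 9.546 mg/L

9.55 mg/L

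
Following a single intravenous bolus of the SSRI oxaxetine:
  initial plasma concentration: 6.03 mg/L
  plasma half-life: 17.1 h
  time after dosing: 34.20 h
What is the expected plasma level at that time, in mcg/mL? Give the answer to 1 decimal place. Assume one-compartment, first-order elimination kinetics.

k = ln2 / t½ = 0.693147 / 17.1 = 0.04053 h⁻¹
t / t½ = 34.20 / 17.1 = 2 half-lives
C = C₀ × (1/2)^2 = 6.030 × 0.2500 = 1.508 mg/L
(1.508 mg/L = 1.508 mcg/mL)

1.5 mcg/mL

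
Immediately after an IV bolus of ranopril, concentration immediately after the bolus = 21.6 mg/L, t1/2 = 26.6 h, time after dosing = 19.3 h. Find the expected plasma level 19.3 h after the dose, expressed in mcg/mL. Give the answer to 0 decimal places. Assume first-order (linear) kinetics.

13 mcg/mL

k = ln2 / t½ = 0.693147 / 26.6 = 0.02606 h⁻¹
C = C₀ · e^(−k·t) = 21.60 × e^(−0.02606 × 19.3)
  = 21.60 × 0.6047 = 13.06 mg/L
(13.06 mg/L = 13.06 mcg/mL)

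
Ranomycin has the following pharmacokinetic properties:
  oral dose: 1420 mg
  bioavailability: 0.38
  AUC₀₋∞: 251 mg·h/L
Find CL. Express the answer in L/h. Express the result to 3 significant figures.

CL = F·Dose / AUC = 0.38 × 1420 / 251 = 2.150 L/h

2.15 L/h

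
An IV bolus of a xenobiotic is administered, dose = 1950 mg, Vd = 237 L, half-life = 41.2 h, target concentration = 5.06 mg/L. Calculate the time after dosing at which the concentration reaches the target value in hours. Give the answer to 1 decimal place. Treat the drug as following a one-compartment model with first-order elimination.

C₀ = Dose / Vd = 1950 / 237 = 8.228 mg/L
k = ln2 / t½ = 0.693147 / 41.2 = 0.01682 h⁻¹
t = ln(C₀ / C) / k = ln(8.228 / 5.06) / 0.01682
  = ln(1.626) / 0.01682 = 0.4861 / 0.01682 = 28.90 h

28.9 h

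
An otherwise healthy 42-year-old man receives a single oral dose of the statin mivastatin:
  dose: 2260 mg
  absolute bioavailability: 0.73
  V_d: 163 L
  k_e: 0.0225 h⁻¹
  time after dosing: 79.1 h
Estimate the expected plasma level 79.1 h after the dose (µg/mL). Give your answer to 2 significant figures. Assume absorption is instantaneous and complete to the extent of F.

1.7 µg/mL

Amount reaching circulation = F × Dose = 0.73 × 2260 = 1650 mg
C₀ = F·Dose / Vd = 1650 / 163 = 10.12 mg/L
C = C₀ · e^(−k·t) = 10.12 × e^(−0.02250 × 79.1)
  = 10.12 × 0.1687 = 1.707 mg/L
(1.707 mg/L = 1.707 µg/mL)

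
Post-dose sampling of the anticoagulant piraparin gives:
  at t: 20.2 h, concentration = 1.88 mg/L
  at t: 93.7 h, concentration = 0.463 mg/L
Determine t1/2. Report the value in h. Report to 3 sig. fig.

36.4 h

k = ln(C₁/C₂) / (t₂ − t₁) = ln(1.88/0.463) / (93.7 − 20.2)
  = 1.401 / 73.50 = 0.01906 h⁻¹
t½ = ln2 / k = 0.693147 / 0.01906 = 36.37 h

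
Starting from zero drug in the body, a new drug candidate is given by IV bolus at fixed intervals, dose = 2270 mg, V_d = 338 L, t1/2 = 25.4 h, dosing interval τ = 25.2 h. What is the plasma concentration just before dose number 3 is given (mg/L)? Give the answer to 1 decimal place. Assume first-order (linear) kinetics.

5.1 mg/L

C₀ per dose = Dose / Vd = 2270 / 338 = 6.716 mg/L
k = ln2 / t½ = 0.693147 / 25.4 = 0.02729 h⁻¹
Fraction remaining after one interval: r = e^(−kτ) = e^(−0.02729 × 25.2) = 0.5027
Before dose 3, 2 doses have been given (aged 1τ, 2τ).
C_trough = C₀ × (r + r²) = 6.716 × (0.5027 + 0.2527) = 5.073 mg/L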